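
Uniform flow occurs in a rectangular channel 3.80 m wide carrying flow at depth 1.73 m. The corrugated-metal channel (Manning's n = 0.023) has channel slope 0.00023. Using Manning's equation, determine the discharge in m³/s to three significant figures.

4.06 m³/s

A = b·y = 3.80 × 1.73 = 6.574 m²
P = b + 2y = 3.80 + 2×1.73 = 7.260 m
R = A/P = 6.574/7.260 = 0.9055 m
Q = (1/n)·A·R^(2/3)·S^(1/2) = (1/0.023) × 6.574 × 0.9055^(2/3) × 0.00023^(1/2) = 4.057 m³/s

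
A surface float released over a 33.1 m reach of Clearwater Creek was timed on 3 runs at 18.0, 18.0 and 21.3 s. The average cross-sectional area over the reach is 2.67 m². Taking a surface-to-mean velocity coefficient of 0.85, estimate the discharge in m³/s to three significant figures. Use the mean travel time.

3.93 m³/s

t̄ = (18.0 + 18.0 + 21.3) / 3 = 19.1 s
v_surface = L / t̄ = 33.1 / 19.1 = 1.733 m/s
v_mean = 0.85 × 1.733 = 1.473 m/s
Q = A × v_mean = 2.67 × 1.473 = 3.933 m³/s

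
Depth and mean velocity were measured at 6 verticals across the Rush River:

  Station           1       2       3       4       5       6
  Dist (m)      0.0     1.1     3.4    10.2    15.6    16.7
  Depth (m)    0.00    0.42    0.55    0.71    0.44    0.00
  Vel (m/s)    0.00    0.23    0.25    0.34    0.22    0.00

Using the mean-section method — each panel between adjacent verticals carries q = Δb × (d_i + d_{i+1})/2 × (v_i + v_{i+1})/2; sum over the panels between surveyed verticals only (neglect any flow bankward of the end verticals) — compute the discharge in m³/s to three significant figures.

Panel 1-2: Δb = 1.1 m, d̄ = (0.00+0.42)/2 = 0.21, v̄ = (0.00+0.23)/2 = 0.115 → q = 1.1×0.21×0.115 = 0.02657 m³/s
Panel 2-3: Δb = 2.3 m, d̄ = (0.42+0.55)/2 = 0.485, v̄ = (0.23+0.25)/2 = 0.24 → q = 2.3×0.485×0.24 = 0.2677 m³/s
Panel 3-4: Δb = 6.8 m, d̄ = (0.55+0.71)/2 = 0.63, v̄ = (0.25+0.34)/2 = 0.295 → q = 6.8×0.63×0.295 = 1.264 m³/s
Panel 4-5: Δb = 5.4 m, d̄ = (0.71+0.44)/2 = 0.575, v̄ = (0.34+0.22)/2 = 0.28 → q = 5.4×0.575×0.28 = 0.8694 m³/s
Panel 5-6: Δb = 1.1 m, d̄ = (0.44+0.00)/2 = 0.22, v̄ = (0.22+0.00)/2 = 0.11 → q = 1.1×0.22×0.11 = 0.02662 m³/s
Q = Σ q = 2.454 m³/s

2.45 m³/s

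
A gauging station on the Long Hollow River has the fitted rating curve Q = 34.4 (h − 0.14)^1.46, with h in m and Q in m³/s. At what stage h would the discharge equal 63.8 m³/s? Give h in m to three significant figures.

h − h₀ = (Q/C)^(1/b) = (63.8/34.4)^(1/1.46) = 1.527 m
h = 0.14 + 1.527 = 1.667 m

1.67 m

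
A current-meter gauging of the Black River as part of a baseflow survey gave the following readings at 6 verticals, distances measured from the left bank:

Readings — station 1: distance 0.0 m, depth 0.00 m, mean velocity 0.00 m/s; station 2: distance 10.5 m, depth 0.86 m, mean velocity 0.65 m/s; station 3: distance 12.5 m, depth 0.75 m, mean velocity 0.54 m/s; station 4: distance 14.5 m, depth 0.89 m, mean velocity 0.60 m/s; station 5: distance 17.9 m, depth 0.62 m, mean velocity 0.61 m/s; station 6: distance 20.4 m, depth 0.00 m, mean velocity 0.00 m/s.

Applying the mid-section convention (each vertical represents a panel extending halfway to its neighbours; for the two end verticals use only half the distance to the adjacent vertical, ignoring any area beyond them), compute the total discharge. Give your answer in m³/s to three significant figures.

w_2 = (12.5 − 0.0)/2 = 6.25 m; q_2 = 0.65 × 0.86 × 6.25 = 3.494 m³/s
w_3 = (14.5 − 10.5)/2 = 2 m; q_3 = 0.54 × 0.75 × 2 = 0.8100 m³/s
w_4 = (17.9 − 12.5)/2 = 2.7 m; q_4 = 0.60 × 0.89 × 2.7 = 1.442 m³/s
w_5 = (20.4 − 14.5)/2 = 2.95 m; q_5 = 0.61 × 0.62 × 2.95 = 1.116 m³/s
Stations 1, 6 contribute zero (depth or velocity is 0).
Q = Σ qᵢ = 6.861 m³/s

6.86 m³/s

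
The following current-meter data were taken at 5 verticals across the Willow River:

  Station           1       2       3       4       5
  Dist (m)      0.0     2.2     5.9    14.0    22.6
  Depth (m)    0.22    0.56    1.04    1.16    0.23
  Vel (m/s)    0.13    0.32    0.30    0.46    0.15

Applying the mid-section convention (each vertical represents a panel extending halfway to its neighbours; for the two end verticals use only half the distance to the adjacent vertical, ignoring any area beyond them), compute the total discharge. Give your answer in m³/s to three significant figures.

7.00 m³/s

w_1 = (2.2 − 0.0)/2 = 1.1 m; q_1 = 0.13 × 0.22 × 1.1 = 0.03146 m³/s
w_2 = (5.9 − 0.0)/2 = 2.95 m; q_2 = 0.32 × 0.56 × 2.95 = 0.5286 m³/s
w_3 = (14.0 − 2.2)/2 = 5.9 m; q_3 = 0.30 × 1.04 × 5.9 = 1.841 m³/s
w_4 = (22.6 − 5.9)/2 = 8.35 m; q_4 = 0.46 × 1.16 × 8.35 = 4.456 m³/s
w_5 = (22.6 − 14.0)/2 = 4.3 m; q_5 = 0.15 × 0.23 × 4.3 = 0.1484 m³/s
Q = Σ qᵢ = 7.005 m³/s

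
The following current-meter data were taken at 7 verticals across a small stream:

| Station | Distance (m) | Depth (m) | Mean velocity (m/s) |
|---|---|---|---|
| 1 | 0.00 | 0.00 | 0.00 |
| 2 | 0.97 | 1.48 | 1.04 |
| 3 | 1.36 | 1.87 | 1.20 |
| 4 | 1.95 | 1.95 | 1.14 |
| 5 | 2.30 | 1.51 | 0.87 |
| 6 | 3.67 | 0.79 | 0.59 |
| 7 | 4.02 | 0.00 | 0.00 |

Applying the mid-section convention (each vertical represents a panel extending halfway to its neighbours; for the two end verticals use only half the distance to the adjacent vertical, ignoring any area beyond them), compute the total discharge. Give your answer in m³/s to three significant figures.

4.72 m³/s

w_2 = (1.36 − 0.00)/2 = 0.68 m; q_2 = 1.04 × 1.48 × 0.68 = 1.047 m³/s
w_3 = (1.95 − 0.97)/2 = 0.49 m; q_3 = 1.20 × 1.87 × 0.49 = 1.100 m³/s
w_4 = (2.30 − 1.36)/2 = 0.47 m; q_4 = 1.14 × 1.95 × 0.47 = 1.045 m³/s
w_5 = (3.67 − 1.95)/2 = 0.86 m; q_5 = 0.87 × 1.51 × 0.86 = 1.130 m³/s
w_6 = (4.02 − 2.30)/2 = 0.86 m; q_6 = 0.59 × 0.79 × 0.86 = 0.4008 m³/s
Stations 1, 7 contribute zero (depth or velocity is 0).
Q = Σ qᵢ = 4.722 m³/s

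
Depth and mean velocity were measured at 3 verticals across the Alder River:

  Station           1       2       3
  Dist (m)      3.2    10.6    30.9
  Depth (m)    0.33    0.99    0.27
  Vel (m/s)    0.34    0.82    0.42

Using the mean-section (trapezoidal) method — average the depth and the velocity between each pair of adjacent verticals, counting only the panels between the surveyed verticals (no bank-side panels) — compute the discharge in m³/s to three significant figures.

10.8 m³/s

Panel 1-2: Δb = 7.4 m, d̄ = (0.33+0.99)/2 = 0.66, v̄ = (0.34+0.82)/2 = 0.58 → q = 7.4×0.66×0.58 = 2.833 m³/s
Panel 2-3: Δb = 20.3 m, d̄ = (0.99+0.27)/2 = 0.63, v̄ = (0.82+0.42)/2 = 0.62 → q = 20.3×0.63×0.62 = 7.929 m³/s
Q = Σ q = 10.76 m³/s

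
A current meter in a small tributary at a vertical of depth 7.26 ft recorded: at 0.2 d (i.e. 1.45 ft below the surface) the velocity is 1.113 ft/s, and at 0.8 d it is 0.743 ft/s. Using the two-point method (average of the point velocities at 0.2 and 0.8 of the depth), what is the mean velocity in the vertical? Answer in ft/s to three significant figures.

v̄ = (1.113 + 0.743) / 2 = 0.9280 ft/s

0.928 ft/s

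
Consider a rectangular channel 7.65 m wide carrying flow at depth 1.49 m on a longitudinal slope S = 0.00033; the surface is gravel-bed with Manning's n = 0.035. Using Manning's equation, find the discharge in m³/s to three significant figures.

A = b·y = 7.65 × 1.49 = 11.40 m²
P = b + 2y = 7.65 + 2×1.49 = 10.63 m
R = A/P = 11.40/10.63 = 1.072 m
Q = (1/n)·A·R^(2/3)·S^(1/2) = (1/0.035) × 11.40 × 1.072^(2/3) × 0.00033^(1/2) = 6.198 m³/s

6.20 m³/s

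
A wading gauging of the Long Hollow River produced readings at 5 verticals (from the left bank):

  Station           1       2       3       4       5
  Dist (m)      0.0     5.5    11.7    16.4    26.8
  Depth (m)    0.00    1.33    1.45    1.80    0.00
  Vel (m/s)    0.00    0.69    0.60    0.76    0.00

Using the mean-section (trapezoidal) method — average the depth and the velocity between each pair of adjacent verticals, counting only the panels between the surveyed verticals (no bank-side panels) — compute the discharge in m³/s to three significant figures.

15.6 m³/s

Panel 1-2: Δb = 5.5 m, d̄ = (0.00+1.33)/2 = 0.665, v̄ = (0.00+0.69)/2 = 0.345 → q = 5.5×0.665×0.345 = 1.262 m³/s
Panel 2-3: Δb = 6.2 m, d̄ = (1.33+1.45)/2 = 1.39, v̄ = (0.69+0.60)/2 = 0.645 → q = 6.2×1.39×0.645 = 5.559 m³/s
Panel 3-4: Δb = 4.7 m, d̄ = (1.45+1.80)/2 = 1.625, v̄ = (0.60+0.76)/2 = 0.68 → q = 4.7×1.625×0.68 = 5.194 m³/s
Panel 4-5: Δb = 10.4 m, d̄ = (1.80+0.00)/2 = 0.9, v̄ = (0.76+0.00)/2 = 0.38 → q = 10.4×0.9×0.38 = 3.557 m³/s
Q = Σ q = 15.57 m³/s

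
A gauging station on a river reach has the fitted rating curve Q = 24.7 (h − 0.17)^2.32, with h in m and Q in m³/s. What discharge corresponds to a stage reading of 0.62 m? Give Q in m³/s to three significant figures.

3.87 m³/s

Q = 24.7 × (0.62 − 0.17)^2.32 = 24.7 × 0.45^2.32 = 3.874 m³/s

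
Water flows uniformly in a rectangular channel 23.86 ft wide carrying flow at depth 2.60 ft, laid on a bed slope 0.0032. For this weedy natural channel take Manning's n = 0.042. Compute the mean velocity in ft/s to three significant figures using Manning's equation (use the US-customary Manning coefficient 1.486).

A = b·y = 23.86 × 2.60 = 62.04 ft²
P = b + 2y = 23.86 + 2×2.60 = 29.06 ft
R = A/P = 62.04/29.06 = 2.135 ft
Q = (1.486/n)·A·R^(2/3)·S^(1/2) = (1.486/0.042) × 62.04 × 2.135^(2/3) × 0.0032^(1/2) = 205.9 ft³/s
V = Q/A = 205.9/62.04 = 3.318 ft/s

3.32 ft/s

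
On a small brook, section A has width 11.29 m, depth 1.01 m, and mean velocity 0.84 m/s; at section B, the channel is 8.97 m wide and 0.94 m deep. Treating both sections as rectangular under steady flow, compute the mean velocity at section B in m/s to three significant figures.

1.14 m/s

Q = A₁V₁ = (11.29×1.01) × 0.84 = 9.578 m³/s
A₂ = 8.97 × 0.94 = 8.432 m²
V₂ = Q/A₂ = 9.578/8.432 = 1.136 m/s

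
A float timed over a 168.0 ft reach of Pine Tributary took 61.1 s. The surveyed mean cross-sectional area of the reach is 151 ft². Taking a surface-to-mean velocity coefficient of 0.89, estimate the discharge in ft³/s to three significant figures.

370 ft³/s

v_surface = L / t̄ = 168.0 / 61.1 = 2.750 ft/s
v_mean = 0.89 × 2.750 = 2.447 ft/s
Q = A × v_mean = 151 × 2.447 = 369.5 ft³/s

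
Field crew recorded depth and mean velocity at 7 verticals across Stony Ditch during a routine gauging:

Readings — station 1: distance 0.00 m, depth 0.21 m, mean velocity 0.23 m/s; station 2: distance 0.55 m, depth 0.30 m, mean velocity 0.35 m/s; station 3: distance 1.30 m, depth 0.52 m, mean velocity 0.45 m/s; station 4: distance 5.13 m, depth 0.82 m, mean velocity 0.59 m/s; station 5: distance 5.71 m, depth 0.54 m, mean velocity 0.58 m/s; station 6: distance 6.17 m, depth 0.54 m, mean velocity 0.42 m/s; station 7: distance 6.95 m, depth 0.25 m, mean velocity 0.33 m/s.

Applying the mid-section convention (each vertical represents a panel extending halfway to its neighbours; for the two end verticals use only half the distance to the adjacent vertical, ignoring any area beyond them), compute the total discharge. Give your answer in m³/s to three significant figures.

w_1 = (0.55 − 0.00)/2 = 0.275 m; q_1 = 0.23 × 0.21 × 0.275 = 0.01328 m³/s
w_2 = (1.30 − 0.00)/2 = 0.65 m; q_2 = 0.35 × 0.30 × 0.65 = 0.06825 m³/s
w_3 = (5.13 − 0.55)/2 = 2.29 m; q_3 = 0.45 × 0.52 × 2.29 = 0.5359 m³/s
w_4 = (5.71 − 1.30)/2 = 2.205 m; q_4 = 0.59 × 0.82 × 2.205 = 1.067 m³/s
w_5 = (6.17 − 5.13)/2 = 0.52 m; q_5 = 0.58 × 0.54 × 0.52 = 0.1629 m³/s
w_6 = (6.95 − 5.71)/2 = 0.62 m; q_6 = 0.42 × 0.54 × 0.62 = 0.1406 m³/s
w_7 = (6.95 − 6.17)/2 = 0.39 m; q_7 = 0.33 × 0.25 × 0.39 = 0.03218 m³/s
Q = Σ qᵢ = 2.020 m³/s

2.02 m³/s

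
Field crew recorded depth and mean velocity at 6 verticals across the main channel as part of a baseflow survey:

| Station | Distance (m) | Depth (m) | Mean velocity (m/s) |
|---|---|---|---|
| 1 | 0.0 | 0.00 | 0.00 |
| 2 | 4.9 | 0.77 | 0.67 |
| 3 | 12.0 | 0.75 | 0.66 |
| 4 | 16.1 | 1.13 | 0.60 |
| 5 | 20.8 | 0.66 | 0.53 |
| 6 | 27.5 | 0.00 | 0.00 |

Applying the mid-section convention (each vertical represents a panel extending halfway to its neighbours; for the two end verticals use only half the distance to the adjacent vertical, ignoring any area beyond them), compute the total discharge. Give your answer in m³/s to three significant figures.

w_2 = (12.0 − 0.0)/2 = 6 m; q_2 = 0.67 × 0.77 × 6 = 3.095 m³/s
w_3 = (16.1 − 4.9)/2 = 5.6 m; q_3 = 0.66 × 0.75 × 5.6 = 2.772 m³/s
w_4 = (20.8 − 12.0)/2 = 4.4 m; q_4 = 0.60 × 1.13 × 4.4 = 2.983 m³/s
w_5 = (27.5 − 16.1)/2 = 5.7 m; q_5 = 0.53 × 0.66 × 5.7 = 1.994 m³/s
Stations 1, 6 contribute zero (depth or velocity is 0).
Q = Σ qᵢ = 10.84 m³/s

10.8 m³/s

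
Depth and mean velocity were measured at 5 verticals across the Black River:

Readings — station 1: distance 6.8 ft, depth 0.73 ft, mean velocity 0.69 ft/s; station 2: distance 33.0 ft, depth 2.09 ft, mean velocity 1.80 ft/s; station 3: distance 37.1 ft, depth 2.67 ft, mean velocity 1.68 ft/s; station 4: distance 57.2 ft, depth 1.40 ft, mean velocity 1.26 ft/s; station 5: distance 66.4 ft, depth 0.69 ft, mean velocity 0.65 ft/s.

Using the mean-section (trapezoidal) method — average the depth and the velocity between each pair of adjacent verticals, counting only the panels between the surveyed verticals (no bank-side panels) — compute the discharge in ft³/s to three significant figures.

Panel 1-2: Δb = 26.2 ft, d̄ = (0.73+2.09)/2 = 1.41, v̄ = (0.69+1.80)/2 = 1.245 → q = 26.2×1.41×1.245 = 45.99 ft³/s
Panel 2-3: Δb = 4.1 ft, d̄ = (2.09+2.67)/2 = 2.38, v̄ = (1.80+1.68)/2 = 1.74 → q = 4.1×2.38×1.74 = 16.98 ft³/s
Panel 3-4: Δb = 20.1 ft, d̄ = (2.67+1.40)/2 = 2.035, v̄ = (1.68+1.26)/2 = 1.47 → q = 20.1×2.035×1.47 = 60.13 ft³/s
Panel 4-5: Δb = 9.2 ft, d̄ = (1.40+0.69)/2 = 1.045, v̄ = (1.26+0.65)/2 = 0.955 → q = 9.2×1.045×0.955 = 9.181 ft³/s
Q = Σ q = 132.3 ft³/s

132 ft³/s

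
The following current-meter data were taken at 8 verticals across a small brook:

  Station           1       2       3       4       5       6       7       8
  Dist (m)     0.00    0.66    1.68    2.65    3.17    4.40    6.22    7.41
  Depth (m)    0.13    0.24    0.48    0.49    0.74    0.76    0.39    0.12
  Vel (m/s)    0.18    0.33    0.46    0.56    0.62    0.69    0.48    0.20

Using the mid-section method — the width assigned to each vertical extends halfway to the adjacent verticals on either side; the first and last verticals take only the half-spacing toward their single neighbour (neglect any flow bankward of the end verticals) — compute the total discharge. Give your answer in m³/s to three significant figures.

w_1 = (0.66 − 0.00)/2 = 0.33 m; q_1 = 0.18 × 0.13 × 0.33 = 0.007722 m³/s
w_2 = (1.68 − 0.00)/2 = 0.84 m; q_2 = 0.33 × 0.24 × 0.84 = 0.06653 m³/s
w_3 = (2.65 − 0.66)/2 = 0.995 m; q_3 = 0.46 × 0.48 × 0.995 = 0.2197 m³/s
w_4 = (3.17 − 1.68)/2 = 0.745 m; q_4 = 0.56 × 0.49 × 0.745 = 0.2044 m³/s
w_5 = (4.40 − 2.65)/2 = 0.875 m; q_5 = 0.62 × 0.74 × 0.875 = 0.4015 m³/s
w_6 = (6.22 − 3.17)/2 = 1.525 m; q_6 = 0.69 × 0.76 × 1.525 = 0.7997 m³/s
w_7 = (7.41 − 4.40)/2 = 1.505 m; q_7 = 0.48 × 0.39 × 1.505 = 0.2817 m³/s
w_8 = (7.41 − 6.22)/2 = 0.595 m; q_8 = 0.20 × 0.12 × 0.595 = 0.01428 m³/s
Q = Σ qᵢ = 1.996 m³/s

2.00 m³/s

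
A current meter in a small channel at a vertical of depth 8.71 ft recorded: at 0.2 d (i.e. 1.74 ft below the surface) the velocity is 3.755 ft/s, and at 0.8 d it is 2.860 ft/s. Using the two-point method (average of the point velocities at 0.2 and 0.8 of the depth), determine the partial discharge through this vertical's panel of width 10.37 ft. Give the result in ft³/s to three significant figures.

299 ft³/s

v̄ = (3.755 + 2.860) / 2 = 3.308 ft/s
q = v̄ × d × w = 3.308 × 8.71 × 10.37 = 298.7 ft³/s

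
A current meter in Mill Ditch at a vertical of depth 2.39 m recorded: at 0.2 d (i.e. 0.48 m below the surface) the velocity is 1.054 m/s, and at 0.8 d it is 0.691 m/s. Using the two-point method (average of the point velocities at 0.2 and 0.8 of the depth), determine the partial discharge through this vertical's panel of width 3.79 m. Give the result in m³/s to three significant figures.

v̄ = (1.054 + 0.691) / 2 = 0.8725 m/s
q = v̄ × d × w = 0.8725 × 2.39 × 3.79 = 7.903 m³/s

7.90 m³/s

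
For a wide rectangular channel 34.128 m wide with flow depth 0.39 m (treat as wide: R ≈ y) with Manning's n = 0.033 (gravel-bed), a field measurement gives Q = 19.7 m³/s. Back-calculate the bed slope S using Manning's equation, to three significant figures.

0.00837

A = b·y = 34.128 × 0.39 = 13.31 m²
Wide channel: R ≈ y = 0.39 m
S = (Q·n / (1·A·R^(2/3)))² = (19.7×0.033 / (1×13.31×0.5338))² = 0.008373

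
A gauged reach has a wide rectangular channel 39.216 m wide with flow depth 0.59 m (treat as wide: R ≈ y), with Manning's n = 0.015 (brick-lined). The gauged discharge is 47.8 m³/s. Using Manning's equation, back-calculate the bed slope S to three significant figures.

0.00194

A = b·y = 39.216 × 0.59 = 23.14 m²
Wide channel: R ≈ y = 0.59 m
S = (Q·n / (1·A·R^(2/3)))² = (47.8×0.015 / (1×23.14×0.7035))² = 0.001941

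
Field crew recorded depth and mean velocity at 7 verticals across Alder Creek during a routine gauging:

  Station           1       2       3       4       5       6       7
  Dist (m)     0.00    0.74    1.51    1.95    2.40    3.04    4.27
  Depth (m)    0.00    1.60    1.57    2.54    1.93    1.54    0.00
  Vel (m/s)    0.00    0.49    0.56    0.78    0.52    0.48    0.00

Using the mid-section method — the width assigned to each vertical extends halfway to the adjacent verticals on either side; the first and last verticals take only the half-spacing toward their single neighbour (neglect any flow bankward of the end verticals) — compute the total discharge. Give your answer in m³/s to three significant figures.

3.24 m³/s

w_2 = (1.51 − 0.00)/2 = 0.755 m; q_2 = 0.49 × 1.60 × 0.755 = 0.5919 m³/s
w_3 = (1.95 − 0.74)/2 = 0.605 m; q_3 = 0.56 × 1.57 × 0.605 = 0.5319 m³/s
w_4 = (2.40 − 1.51)/2 = 0.445 m; q_4 = 0.78 × 2.54 × 0.445 = 0.8816 m³/s
w_5 = (3.04 − 1.95)/2 = 0.545 m; q_5 = 0.52 × 1.93 × 0.545 = 0.5470 m³/s
w_6 = (4.27 − 2.40)/2 = 0.935 m; q_6 = 0.48 × 1.54 × 0.935 = 0.6912 m³/s
Stations 1, 7 contribute zero (depth or velocity is 0).
Q = Σ qᵢ = 3.244 m³/s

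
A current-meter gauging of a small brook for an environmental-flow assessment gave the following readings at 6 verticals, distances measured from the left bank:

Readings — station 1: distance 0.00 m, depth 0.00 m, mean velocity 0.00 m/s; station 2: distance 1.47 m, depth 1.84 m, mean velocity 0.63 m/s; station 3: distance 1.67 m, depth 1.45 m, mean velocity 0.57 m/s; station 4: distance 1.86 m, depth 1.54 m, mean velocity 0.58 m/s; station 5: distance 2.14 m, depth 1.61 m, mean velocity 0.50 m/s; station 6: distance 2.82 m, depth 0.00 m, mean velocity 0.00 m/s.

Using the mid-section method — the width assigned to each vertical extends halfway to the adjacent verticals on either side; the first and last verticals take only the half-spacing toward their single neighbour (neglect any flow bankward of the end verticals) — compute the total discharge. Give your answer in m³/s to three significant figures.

1.73 m³/s

w_2 = (1.67 − 0.00)/2 = 0.835 m; q_2 = 0.63 × 1.84 × 0.835 = 0.9679 m³/s
w_3 = (1.86 − 1.47)/2 = 0.195 m; q_3 = 0.57 × 1.45 × 0.195 = 0.1612 m³/s
w_4 = (2.14 − 1.67)/2 = 0.235 m; q_4 = 0.58 × 1.54 × 0.235 = 0.2099 m³/s
w_5 = (2.82 − 1.86)/2 = 0.48 m; q_5 = 0.50 × 1.61 × 0.48 = 0.3864 m³/s
Stations 1, 6 contribute zero (depth or velocity is 0).
Q = Σ qᵢ = 1.725 m³/s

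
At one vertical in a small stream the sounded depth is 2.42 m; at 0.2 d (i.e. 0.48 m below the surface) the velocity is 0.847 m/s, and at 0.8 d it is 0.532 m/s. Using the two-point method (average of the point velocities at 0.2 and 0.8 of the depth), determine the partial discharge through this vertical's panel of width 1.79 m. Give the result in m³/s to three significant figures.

v̄ = (0.847 + 0.532) / 2 = 0.6895 m/s
q = v̄ × d × w = 0.6895 × 2.42 × 1.79 = 2.987 m³/s

2.99 m³/s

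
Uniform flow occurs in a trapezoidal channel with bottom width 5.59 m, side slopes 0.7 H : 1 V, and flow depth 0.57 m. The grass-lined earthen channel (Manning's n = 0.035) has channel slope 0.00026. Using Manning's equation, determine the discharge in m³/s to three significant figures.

A = (b + z·y)·y = (5.59 + 0.7×0.57)×0.57 = 3.414 m²
P = b + 2y√(1+z²) = 5.59 + 2×0.57×√(1+0.7²) = 6.982 m
R = A/P = 3.414/6.982 = 0.4890 m
Q = (1/n)·A·R^(2/3)·S^(1/2) = (1/0.035) × 3.414 × 0.4890^(2/3) × 0.00026^(1/2) = 0.9761 m³/s

0.976 m³/s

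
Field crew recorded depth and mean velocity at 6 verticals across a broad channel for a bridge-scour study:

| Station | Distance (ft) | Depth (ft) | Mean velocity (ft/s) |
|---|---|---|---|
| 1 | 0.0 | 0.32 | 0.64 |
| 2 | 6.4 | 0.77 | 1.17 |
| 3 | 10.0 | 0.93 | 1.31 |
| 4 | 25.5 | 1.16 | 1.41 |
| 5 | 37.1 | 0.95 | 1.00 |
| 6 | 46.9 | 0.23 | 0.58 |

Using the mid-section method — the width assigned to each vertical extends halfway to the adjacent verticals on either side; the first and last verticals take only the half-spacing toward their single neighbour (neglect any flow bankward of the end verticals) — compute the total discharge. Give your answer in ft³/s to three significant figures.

49.8 ft³/s

w_1 = (6.4 − 0.0)/2 = 3.2 ft; q_1 = 0.64 × 0.32 × 3.2 = 0.6554 ft³/s
w_2 = (10.0 − 0.0)/2 = 5 ft; q_2 = 1.17 × 0.77 × 5 = 4.505 ft³/s
w_3 = (25.5 − 6.4)/2 = 9.55 ft; q_3 = 1.31 × 0.93 × 9.55 = 11.63 ft³/s
w_4 = (37.1 − 10.0)/2 = 13.55 ft; q_4 = 1.41 × 1.16 × 13.55 = 22.16 ft³/s
w_5 = (46.9 − 25.5)/2 = 10.7 ft; q_5 = 1.00 × 0.95 × 10.7 = 10.17 ft³/s
w_6 = (46.9 − 37.1)/2 = 4.9 ft; q_6 = 0.58 × 0.23 × 4.9 = 0.6537 ft³/s
Q = Σ qᵢ = 49.78 ft³/s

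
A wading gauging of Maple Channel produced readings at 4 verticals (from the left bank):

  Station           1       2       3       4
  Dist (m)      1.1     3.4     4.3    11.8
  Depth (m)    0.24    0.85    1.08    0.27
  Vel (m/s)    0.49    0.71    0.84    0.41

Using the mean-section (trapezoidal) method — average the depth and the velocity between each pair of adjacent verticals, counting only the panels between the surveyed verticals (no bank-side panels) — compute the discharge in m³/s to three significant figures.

Panel 1-2: Δb = 2.3 m, d̄ = (0.24+0.85)/2 = 0.545, v̄ = (0.49+0.71)/2 = 0.6 → q = 2.3×0.545×0.6 = 0.7521 m³/s
Panel 2-3: Δb = 0.9 m, d̄ = (0.85+1.08)/2 = 0.965, v̄ = (0.71+0.84)/2 = 0.775 → q = 0.9×0.965×0.775 = 0.6731 m³/s
Panel 3-4: Δb = 7.5 m, d̄ = (1.08+0.27)/2 = 0.675, v̄ = (0.84+0.41)/2 = 0.625 → q = 7.5×0.675×0.625 = 3.164 m³/s
Q = Σ q = 4.589 m³/s

4.59 m³/s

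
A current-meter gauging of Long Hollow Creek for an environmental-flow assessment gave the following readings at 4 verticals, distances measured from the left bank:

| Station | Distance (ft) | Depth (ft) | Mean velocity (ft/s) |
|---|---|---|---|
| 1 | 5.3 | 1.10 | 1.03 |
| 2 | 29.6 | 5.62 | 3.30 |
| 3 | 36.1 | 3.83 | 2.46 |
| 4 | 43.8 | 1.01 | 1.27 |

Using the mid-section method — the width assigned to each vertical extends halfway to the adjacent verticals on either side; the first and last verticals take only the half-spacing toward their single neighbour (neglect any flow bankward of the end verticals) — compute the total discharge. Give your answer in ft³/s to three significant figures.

371 ft³/s

w_1 = (29.6 − 5.3)/2 = 12.15 ft; q_1 = 1.03 × 1.10 × 12.15 = 13.77 ft³/s
w_2 = (36.1 − 5.3)/2 = 15.4 ft; q_2 = 3.30 × 5.62 × 15.4 = 285.6 ft³/s
w_3 = (43.8 − 29.6)/2 = 7.1 ft; q_3 = 2.46 × 3.83 × 7.1 = 66.89 ft³/s
w_4 = (43.8 − 36.1)/2 = 3.85 ft; q_4 = 1.27 × 1.01 × 3.85 = 4.938 ft³/s
Q = Σ qᵢ = 371.2 ft³/s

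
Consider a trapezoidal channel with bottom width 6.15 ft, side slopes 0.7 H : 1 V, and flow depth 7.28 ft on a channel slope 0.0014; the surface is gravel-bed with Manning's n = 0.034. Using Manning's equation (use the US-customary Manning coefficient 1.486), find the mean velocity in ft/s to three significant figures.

3.71 ft/s

A = (b + z·y)·y = (6.15 + 0.7×7.28)×7.28 = 81.87 ft²
P = b + 2y√(1+z²) = 6.15 + 2×7.28×√(1+0.7²) = 23.92 ft
R = A/P = 81.87/23.92 = 3.422 ft
Q = (1.486/n)·A·R^(2/3)·S^(1/2) = (1.486/0.034) × 81.87 × 3.422^(2/3) × 0.0014^(1/2) = 304.1 ft³/s
V = Q/A = 304.1/81.87 = 3.714 ft/s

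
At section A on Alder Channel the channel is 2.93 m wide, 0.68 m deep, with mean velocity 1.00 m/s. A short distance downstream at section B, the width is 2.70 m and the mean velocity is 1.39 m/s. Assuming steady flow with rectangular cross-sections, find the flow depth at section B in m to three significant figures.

0.531 m

Q = A₁V₁ = (2.93×0.68) × 1.00 = 1.992 m³/s
d₂ = Q/(b₂ V₂) = 1.992/(2.70×1.39) = 0.5309 m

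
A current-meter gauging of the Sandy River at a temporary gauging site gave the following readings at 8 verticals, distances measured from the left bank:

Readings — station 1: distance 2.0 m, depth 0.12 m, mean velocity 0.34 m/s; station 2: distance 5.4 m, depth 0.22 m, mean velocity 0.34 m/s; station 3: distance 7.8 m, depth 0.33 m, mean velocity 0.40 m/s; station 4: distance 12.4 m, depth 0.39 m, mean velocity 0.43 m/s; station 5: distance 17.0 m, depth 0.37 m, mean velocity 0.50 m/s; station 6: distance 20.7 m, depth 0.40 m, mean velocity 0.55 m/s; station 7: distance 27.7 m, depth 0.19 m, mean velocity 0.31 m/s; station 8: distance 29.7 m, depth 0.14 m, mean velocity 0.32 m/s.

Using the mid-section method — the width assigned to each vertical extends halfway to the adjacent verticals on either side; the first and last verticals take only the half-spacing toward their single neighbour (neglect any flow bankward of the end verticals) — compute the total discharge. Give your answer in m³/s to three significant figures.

w_1 = (5.4 − 2.0)/2 = 1.7 m; q_1 = 0.34 × 0.12 × 1.7 = 0.06936 m³/s
w_2 = (7.8 − 2.0)/2 = 2.9 m; q_2 = 0.34 × 0.22 × 2.9 = 0.2169 m³/s
w_3 = (12.4 − 5.4)/2 = 3.5 m; q_3 = 0.40 × 0.33 × 3.5 = 0.4620 m³/s
w_4 = (17.0 − 7.8)/2 = 4.6 m; q_4 = 0.43 × 0.39 × 4.6 = 0.7714 m³/s
w_5 = (20.7 − 12.4)/2 = 4.15 m; q_5 = 0.50 × 0.37 × 4.15 = 0.7678 m³/s
w_6 = (27.7 − 17.0)/2 = 5.35 m; q_6 = 0.55 × 0.40 × 5.35 = 1.177 m³/s
w_7 = (29.7 − 20.7)/2 = 4.5 m; q_7 = 0.31 × 0.19 × 4.5 = 0.2651 m³/s
w_8 = (29.7 − 27.7)/2 = 1 m; q_8 = 0.32 × 0.14 × 1 = 0.04480 m³/s
Q = Σ qᵢ = 3.774 m³/s

3.77 m³/s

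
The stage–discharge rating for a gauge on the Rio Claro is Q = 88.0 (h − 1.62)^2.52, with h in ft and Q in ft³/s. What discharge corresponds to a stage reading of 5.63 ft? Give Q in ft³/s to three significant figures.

2910 ft³/s

Q = 88.0 × (5.63 − 1.62)^2.52 = 88.0 × 4.01^2.52 = 2913 ft³/s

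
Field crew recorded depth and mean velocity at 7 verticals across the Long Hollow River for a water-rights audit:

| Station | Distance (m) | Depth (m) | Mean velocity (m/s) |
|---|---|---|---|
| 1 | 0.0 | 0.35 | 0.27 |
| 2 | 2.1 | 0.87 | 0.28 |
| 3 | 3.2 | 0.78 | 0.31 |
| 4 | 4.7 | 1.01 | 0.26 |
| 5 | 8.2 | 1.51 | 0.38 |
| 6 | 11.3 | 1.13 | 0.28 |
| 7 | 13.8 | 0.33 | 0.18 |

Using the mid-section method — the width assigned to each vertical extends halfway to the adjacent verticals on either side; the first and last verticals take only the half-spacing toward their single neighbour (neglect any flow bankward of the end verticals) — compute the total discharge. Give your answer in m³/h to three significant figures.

15500 m³/h

w_1 = (2.1 − 0.0)/2 = 1.05 m; q_1 = 0.27 × 0.35 × 1.05 = 0.09923 m³/s
w_2 = (3.2 − 0.0)/2 = 1.6 m; q_2 = 0.28 × 0.87 × 1.6 = 0.3898 m³/s
w_3 = (4.7 − 2.1)/2 = 1.3 m; q_3 = 0.31 × 0.78 × 1.3 = 0.3143 m³/s
w_4 = (8.2 − 3.2)/2 = 2.5 m; q_4 = 0.26 × 1.01 × 2.5 = 0.6565 m³/s
w_5 = (11.3 − 4.7)/2 = 3.3 m; q_5 = 0.38 × 1.51 × 3.3 = 1.894 m³/s
w_6 = (13.8 − 8.2)/2 = 2.8 m; q_6 = 0.28 × 1.13 × 2.8 = 0.8859 m³/s
w_7 = (13.8 − 11.3)/2 = 1.25 m; q_7 = 0.18 × 0.33 × 1.25 = 0.07425 m³/s
Q = Σ qᵢ = 4.314 m³/s
= 4.314 × 3600 = 15530 m³/h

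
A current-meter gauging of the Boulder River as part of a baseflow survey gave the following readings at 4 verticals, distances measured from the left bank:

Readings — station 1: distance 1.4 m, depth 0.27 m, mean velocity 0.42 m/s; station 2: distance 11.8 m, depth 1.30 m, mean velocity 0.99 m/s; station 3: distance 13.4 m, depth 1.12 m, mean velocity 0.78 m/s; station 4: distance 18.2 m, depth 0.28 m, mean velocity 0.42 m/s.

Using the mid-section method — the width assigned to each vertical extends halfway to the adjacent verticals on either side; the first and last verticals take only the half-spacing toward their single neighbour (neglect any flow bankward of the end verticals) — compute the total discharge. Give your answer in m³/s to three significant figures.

w_1 = (11.8 − 1.4)/2 = 5.2 m; q_1 = 0.42 × 0.27 × 5.2 = 0.5897 m³/s
w_2 = (13.4 − 1.4)/2 = 6 m; q_2 = 0.99 × 1.30 × 6 = 7.722 m³/s
w_3 = (18.2 − 11.8)/2 = 3.2 m; q_3 = 0.78 × 1.12 × 3.2 = 2.796 m³/s
w_4 = (18.2 − 13.4)/2 = 2.4 m; q_4 = 0.42 × 0.28 × 2.4 = 0.2822 m³/s
Q = Σ qᵢ = 11.39 m³/s

11.4 m³/s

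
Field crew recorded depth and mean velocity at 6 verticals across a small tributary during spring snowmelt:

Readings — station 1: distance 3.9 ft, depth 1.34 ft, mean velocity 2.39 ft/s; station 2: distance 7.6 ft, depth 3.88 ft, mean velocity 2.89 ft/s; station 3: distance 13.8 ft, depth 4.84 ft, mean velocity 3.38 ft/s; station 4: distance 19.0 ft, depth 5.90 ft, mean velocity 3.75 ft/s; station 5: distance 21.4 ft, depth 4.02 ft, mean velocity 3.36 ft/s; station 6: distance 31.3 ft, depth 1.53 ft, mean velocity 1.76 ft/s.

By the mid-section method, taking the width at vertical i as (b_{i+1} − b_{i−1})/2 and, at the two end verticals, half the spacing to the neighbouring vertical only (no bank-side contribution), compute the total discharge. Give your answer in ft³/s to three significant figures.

w_1 = (7.6 − 3.9)/2 = 1.85 ft; q_1 = 2.39 × 1.34 × 1.85 = 5.925 ft³/s
w_2 = (13.8 − 3.9)/2 = 4.95 ft; q_2 = 2.89 × 3.88 × 4.95 = 55.51 ft³/s
w_3 = (19.0 − 7.6)/2 = 5.7 ft; q_3 = 3.38 × 4.84 × 5.7 = 93.25 ft³/s
w_4 = (21.4 − 13.8)/2 = 3.8 ft; q_4 = 3.75 × 5.90 × 3.8 = 84.08 ft³/s
w_5 = (31.3 − 19.0)/2 = 6.15 ft; q_5 = 3.36 × 4.02 × 6.15 = 83.07 ft³/s
w_6 = (31.3 − 21.4)/2 = 4.95 ft; q_6 = 1.76 × 1.53 × 4.95 = 13.33 ft³/s
Q = Σ qᵢ = 335.2 ft³/s

335 ft³/s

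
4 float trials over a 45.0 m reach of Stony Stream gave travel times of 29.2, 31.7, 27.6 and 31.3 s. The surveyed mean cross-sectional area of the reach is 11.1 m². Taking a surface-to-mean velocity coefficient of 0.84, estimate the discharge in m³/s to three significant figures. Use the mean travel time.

t̄ = (29.2 + 31.7 + 27.6 + 31.3) / 4 = 29.95 s
v_surface = L / t̄ = 45.0 / 29.95 = 1.503 m/s
v_mean = 0.84 × 1.503 = 1.262 m/s
Q = A × v_mean = 11.1 × 1.262 = 14.01 m³/s

14.0 m³/s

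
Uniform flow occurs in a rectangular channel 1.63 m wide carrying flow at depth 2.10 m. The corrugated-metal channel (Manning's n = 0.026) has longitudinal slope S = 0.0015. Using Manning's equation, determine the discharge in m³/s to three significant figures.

A = b·y = 1.63 × 2.10 = 3.423 m²
P = b + 2y = 1.63 + 2×2.10 = 5.830 m
R = A/P = 3.423/5.830 = 0.5871 m
Q = (1/n)·A·R^(2/3)·S^(1/2) = (1/0.026) × 3.423 × 0.5871^(2/3) × 0.0015^(1/2) = 3.575 m³/s

3.58 m³/s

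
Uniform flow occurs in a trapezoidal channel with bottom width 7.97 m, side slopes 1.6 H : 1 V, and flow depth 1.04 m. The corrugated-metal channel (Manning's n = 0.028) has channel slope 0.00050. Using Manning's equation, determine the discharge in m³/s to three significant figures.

7.14 m³/s

A = (b + z·y)·y = (7.97 + 1.6×1.04)×1.04 = 10.02 m²
P = b + 2y√(1+z²) = 7.97 + 2×1.04×√(1+1.6²) = 11.89 m
R = A/P = 10.02/11.89 = 0.8423 m
Q = (1/n)·A·R^(2/3)·S^(1/2) = (1/0.028) × 10.02 × 0.8423^(2/3) × 0.00050^(1/2) = 7.137 m³/s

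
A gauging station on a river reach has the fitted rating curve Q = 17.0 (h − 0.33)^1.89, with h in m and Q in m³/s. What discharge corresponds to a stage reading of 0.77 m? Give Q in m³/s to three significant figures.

3.60 m³/s

Q = 17.0 × (0.77 − 0.33)^1.89 = 17.0 × 0.44^1.89 = 3.602 m³/s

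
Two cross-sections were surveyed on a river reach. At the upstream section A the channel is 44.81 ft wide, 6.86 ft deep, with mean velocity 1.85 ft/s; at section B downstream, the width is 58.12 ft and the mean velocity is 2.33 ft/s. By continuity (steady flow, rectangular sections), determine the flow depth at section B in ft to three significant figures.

Q = A₁V₁ = (44.81×6.86) × 1.85 = 568.7 ft³/s
d₂ = Q/(b₂ V₂) = 568.7/(58.12×2.33) = 4.199 ft

4.20 ft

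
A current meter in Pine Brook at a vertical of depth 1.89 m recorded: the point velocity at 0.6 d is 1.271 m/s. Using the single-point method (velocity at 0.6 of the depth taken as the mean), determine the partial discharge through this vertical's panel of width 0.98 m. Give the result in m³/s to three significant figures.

2.35 m³/s

v̄ = v₀.₆ = 1.271 m/s
q = v̄ × d × w = 1.271 × 1.89 × 0.98 = 2.354 m³/s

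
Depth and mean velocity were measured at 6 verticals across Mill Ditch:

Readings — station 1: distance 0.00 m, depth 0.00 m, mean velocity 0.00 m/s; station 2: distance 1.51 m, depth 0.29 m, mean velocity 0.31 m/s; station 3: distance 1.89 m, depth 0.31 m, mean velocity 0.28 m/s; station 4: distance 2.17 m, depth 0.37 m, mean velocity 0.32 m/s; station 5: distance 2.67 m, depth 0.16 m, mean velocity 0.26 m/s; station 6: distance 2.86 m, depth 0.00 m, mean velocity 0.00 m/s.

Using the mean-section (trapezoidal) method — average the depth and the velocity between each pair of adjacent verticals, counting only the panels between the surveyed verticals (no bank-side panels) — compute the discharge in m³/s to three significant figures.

Panel 1-2: Δb = 1.51 m, d̄ = (0.00+0.29)/2 = 0.145, v̄ = (0.00+0.31)/2 = 0.155 → q = 1.51×0.145×0.155 = 0.03394 m³/s
Panel 2-3: Δb = 0.38 m, d̄ = (0.29+0.31)/2 = 0.3, v̄ = (0.31+0.28)/2 = 0.295 → q = 0.38×0.3×0.295 = 0.03363 m³/s
Panel 3-4: Δb = 0.28 m, d̄ = (0.31+0.37)/2 = 0.34, v̄ = (0.28+0.32)/2 = 0.3 → q = 0.28×0.34×0.3 = 0.02856 m³/s
Panel 4-5: Δb = 0.5 m, d̄ = (0.37+0.16)/2 = 0.265, v̄ = (0.32+0.26)/2 = 0.29 → q = 0.5×0.265×0.29 = 0.03843 m³/s
Panel 5-6: Δb = 0.19 m, d̄ = (0.16+0.00)/2 = 0.08, v̄ = (0.26+0.00)/2 = 0.13 → q = 0.19×0.08×0.13 = 0.001976 m³/s
Q = Σ q = 0.1365 m³/s

0.137 m³/s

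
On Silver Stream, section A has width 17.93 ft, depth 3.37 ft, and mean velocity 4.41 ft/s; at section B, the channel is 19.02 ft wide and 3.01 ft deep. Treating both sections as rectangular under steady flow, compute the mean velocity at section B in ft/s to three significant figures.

Q = A₁V₁ = (17.93×3.37) × 4.41 = 266.5 ft³/s
A₂ = 19.02 × 3.01 = 57.25 ft²
V₂ = Q/A₂ = 266.5/57.25 = 4.654 ft/s

4.65 ft/s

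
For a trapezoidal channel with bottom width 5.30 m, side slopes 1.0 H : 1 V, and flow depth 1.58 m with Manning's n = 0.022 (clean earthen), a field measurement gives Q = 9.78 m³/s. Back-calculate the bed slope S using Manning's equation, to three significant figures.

0.000340

A = (b + z·y)·y = (5.30 + 1.0×1.58)×1.58 = 10.87 m²
P = b + 2y√(1+z²) = 5.30 + 2×1.58×√(1+1.0²) = 9.769 m
R = A/P = 10.87/9.769 = 1.113 m
S = (Q·n / (1·A·R^(2/3)))² = (9.78×0.022 / (1×10.87×1.074))² = 0.0003398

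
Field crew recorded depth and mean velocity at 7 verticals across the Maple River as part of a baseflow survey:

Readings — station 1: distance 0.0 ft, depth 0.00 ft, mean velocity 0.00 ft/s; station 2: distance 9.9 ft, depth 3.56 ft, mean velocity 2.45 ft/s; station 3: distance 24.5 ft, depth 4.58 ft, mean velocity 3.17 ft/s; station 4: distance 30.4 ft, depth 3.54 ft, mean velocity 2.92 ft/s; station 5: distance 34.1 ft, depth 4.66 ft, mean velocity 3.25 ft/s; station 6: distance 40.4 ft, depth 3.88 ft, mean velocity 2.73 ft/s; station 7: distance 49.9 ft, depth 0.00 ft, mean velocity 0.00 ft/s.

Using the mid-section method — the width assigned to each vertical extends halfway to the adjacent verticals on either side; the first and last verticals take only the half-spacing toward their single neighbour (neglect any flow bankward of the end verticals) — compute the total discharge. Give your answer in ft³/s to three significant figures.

w_2 = (24.5 − 0.0)/2 = 12.25 ft; q_2 = 2.45 × 3.56 × 12.25 = 106.8 ft³/s
w_3 = (30.4 − 9.9)/2 = 10.25 ft; q_3 = 3.17 × 4.58 × 10.25 = 148.8 ft³/s
w_4 = (34.1 − 24.5)/2 = 4.8 ft; q_4 = 2.92 × 3.54 × 4.8 = 49.62 ft³/s
w_5 = (40.4 − 30.4)/2 = 5 ft; q_5 = 3.25 × 4.66 × 5 = 75.73 ft³/s
w_6 = (49.9 − 34.1)/2 = 7.9 ft; q_6 = 2.73 × 3.88 × 7.9 = 83.68 ft³/s
Stations 1, 7 contribute zero (depth or velocity is 0).
Q = Σ qᵢ = 464.7 ft³/s

465 ft³/s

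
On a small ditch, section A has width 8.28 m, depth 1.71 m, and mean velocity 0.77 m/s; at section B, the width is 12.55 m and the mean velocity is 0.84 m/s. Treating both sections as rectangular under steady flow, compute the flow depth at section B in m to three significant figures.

Q = A₁V₁ = (8.28×1.71) × 0.77 = 10.90 m³/s
d₂ = Q/(b₂ V₂) = 10.90/(12.55×0.84) = 1.034 m

1.03 m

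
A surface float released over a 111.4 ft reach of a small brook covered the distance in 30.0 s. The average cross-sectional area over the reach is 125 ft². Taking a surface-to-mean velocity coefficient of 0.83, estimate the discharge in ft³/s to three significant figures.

385 ft³/s

v_surface = L / t̄ = 111.4 / 30 = 3.713 ft/s
v_mean = 0.83 × 3.713 = 3.082 ft/s
Q = A × v_mean = 125 × 3.082 = 385.3 ft³/s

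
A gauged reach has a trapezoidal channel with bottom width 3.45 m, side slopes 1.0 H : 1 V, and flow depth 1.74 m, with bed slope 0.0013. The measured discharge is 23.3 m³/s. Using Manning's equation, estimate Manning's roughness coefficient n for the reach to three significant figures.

0.0147

A = (b + z·y)·y = (3.45 + 1.0×1.74)×1.74 = 9.031 m²
P = b + 2y√(1+z²) = 3.45 + 2×1.74×√(1+1.0²) = 8.371 m
R = A/P = 9.031/8.371 = 1.079 m
n = (1/Q)·A·R^(2/3)·S^(1/2) = (1/23.3) × 9.031 × 1.052 × 0.03606 = 0.01470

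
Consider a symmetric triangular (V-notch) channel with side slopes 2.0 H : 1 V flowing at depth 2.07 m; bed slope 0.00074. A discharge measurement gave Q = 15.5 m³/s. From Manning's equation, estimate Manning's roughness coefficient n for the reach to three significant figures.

0.0143

A = z·y² = 2.0×2.07² = 8.570 m²
P = 2y√(1+z²) = 2×2.07×√(1+2.0²) = 9.257 m
R = A/P = 8.570/9.257 = 0.9257 m
n = (1/Q)·A·R^(2/3)·S^(1/2) = (1/15.5) × 8.570 × 0.9499 × 0.02720 = 0.01429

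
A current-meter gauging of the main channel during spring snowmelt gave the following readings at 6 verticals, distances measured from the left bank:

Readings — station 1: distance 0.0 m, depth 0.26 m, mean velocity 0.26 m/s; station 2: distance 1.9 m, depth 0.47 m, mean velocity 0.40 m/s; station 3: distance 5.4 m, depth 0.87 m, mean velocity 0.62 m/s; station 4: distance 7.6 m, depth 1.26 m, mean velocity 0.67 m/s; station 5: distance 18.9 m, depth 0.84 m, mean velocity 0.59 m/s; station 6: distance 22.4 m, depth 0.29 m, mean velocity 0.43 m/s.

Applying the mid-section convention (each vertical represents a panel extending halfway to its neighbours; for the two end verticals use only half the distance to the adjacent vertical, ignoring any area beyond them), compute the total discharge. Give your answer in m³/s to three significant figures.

11.7 m³/s

w_1 = (1.9 − 0.0)/2 = 0.95 m; q_1 = 0.26 × 0.26 × 0.95 = 0.06422 m³/s
w_2 = (5.4 − 0.0)/2 = 2.7 m; q_2 = 0.40 × 0.47 × 2.7 = 0.5076 m³/s
w_3 = (7.6 − 1.9)/2 = 2.85 m; q_3 = 0.62 × 0.87 × 2.85 = 1.537 m³/s
w_4 = (18.9 − 5.4)/2 = 6.75 m; q_4 = 0.67 × 1.26 × 6.75 = 5.698 m³/s
w_5 = (22.4 − 7.6)/2 = 7.4 m; q_5 = 0.59 × 0.84 × 7.4 = 3.667 m³/s
w_6 = (22.4 − 18.9)/2 = 1.75 m; q_6 = 0.43 × 0.29 × 1.75 = 0.2182 m³/s
Q = Σ qᵢ = 11.69 m³/s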